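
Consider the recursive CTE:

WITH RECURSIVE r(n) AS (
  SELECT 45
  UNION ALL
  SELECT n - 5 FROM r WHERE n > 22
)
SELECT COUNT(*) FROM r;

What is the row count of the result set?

Base: n=45.
Iteration 1: 45 > 22 holds -> n = 45 - 5 = 40.
Iteration 2: 40 > 22 holds -> n = 40 - 5 = 35.
Iteration 3: 35 > 22 holds -> n = 35 - 5 = 30.
Iteration 4: 30 > 22 holds -> n = 30 - 5 = 25.
Iteration 5: 25 > 22 holds -> n = 25 - 5 = 20.
Iteration 6: 20 > 22 fails; recursion stops.
Total rows emitted: 6.

6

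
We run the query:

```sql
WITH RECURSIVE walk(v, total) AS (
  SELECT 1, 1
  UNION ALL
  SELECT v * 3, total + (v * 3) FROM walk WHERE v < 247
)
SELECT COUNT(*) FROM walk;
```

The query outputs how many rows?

7

Base: v=1, total=1.
Iteration 1: 1 < 247 holds -> v = 1 * 3 = 3, total = 1 + 3 = 4.
Iteration 2: 3 < 247 holds -> v = 3 * 3 = 9, total = 4 + 9 = 13.
Iteration 3: 9 < 247 holds -> v = 9 * 3 = 27, total = 13 + 27 = 40.
Iteration 4: 27 < 247 holds -> v = 27 * 3 = 81, total = 40 + 81 = 121.
Iteration 5: 81 < 247 holds -> v = 81 * 3 = 243, total = 121 + 243 = 364.
Iteration 6: 243 < 247 holds -> v = 243 * 3 = 729, total = 364 + 729 = 1093.
Iteration 7: 729 < 247 fails; recursion stops.
Total rows emitted: 7.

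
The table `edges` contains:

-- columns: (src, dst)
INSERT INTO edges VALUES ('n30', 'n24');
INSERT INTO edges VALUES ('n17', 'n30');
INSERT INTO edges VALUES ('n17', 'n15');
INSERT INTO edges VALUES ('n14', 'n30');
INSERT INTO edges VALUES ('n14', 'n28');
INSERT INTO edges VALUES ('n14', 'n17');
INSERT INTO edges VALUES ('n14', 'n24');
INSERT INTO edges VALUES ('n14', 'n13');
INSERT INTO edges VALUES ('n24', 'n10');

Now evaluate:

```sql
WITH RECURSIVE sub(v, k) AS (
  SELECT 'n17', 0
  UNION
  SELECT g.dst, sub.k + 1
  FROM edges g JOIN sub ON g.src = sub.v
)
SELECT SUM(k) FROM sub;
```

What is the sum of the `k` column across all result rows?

Base: (n17, k=0).
Iteration 1: edges from {n17} -> (n15, k=1), (n30, k=1).
Iteration 2: edges from {n15,n30} -> (n24, k=2).
Iteration 3: edges from {n24} -> (n10, k=3).
Iteration 4: no outgoing edges from {n10}; recursion stops.
SUM(k) = 0 + 1 + 1 + 2 + 3 = 7.

7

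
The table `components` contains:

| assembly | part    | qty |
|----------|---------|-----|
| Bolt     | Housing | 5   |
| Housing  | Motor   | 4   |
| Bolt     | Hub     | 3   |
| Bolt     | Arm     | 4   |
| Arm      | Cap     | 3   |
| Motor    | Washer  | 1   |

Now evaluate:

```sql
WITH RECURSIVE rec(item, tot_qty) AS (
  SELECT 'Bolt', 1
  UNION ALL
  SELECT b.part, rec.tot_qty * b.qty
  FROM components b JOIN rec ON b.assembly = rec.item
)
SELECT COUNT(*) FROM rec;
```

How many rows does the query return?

7

Base: (Bolt, tot_qty=1).
Iteration 1: components of {Bolt} -> Arm = 1*4 = 4, Housing = 1*5 = 5, Hub = 1*3 = 3.
Iteration 2: components of {Arm,Housing,Hub} -> Cap = 4*3 = 12, Motor = 5*4 = 20.
Iteration 3: components of {Cap,Motor} -> Washer = 20*1 = 20.
Iteration 4: no further components; recursion stops.
Total rows emitted: 7.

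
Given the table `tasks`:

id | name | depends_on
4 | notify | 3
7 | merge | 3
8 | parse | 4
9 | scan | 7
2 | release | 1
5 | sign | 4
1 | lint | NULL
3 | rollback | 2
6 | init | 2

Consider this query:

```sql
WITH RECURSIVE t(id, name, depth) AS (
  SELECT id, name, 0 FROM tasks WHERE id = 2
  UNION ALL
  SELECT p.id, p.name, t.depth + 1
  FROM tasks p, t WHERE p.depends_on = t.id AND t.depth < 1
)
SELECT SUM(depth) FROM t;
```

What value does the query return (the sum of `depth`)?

2

Base: id=2 (release) at depth 0.
Iteration 1: rows with depends_on in {2} -> rollback (id 3, depth 1), init (id 6, depth 1).
Iteration 2: depth < 1 fails for all current rows; recursion stops.
SUM(depth) = 0 + 1 + 1 = 2.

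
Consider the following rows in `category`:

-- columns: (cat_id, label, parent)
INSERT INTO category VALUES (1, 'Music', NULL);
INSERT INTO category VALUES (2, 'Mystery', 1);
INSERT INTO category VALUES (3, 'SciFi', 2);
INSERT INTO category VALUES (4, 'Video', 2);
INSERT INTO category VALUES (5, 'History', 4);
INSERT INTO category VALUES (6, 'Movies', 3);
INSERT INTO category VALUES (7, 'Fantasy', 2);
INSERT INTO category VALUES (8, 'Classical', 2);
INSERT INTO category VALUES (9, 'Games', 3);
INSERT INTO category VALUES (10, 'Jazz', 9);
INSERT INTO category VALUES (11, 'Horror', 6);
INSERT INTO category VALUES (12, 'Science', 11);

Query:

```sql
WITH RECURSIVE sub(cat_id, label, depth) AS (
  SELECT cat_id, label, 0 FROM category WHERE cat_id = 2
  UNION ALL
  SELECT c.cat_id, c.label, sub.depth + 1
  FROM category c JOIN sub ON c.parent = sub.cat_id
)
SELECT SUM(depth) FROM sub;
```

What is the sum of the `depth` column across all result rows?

20

Base: cat_id=2 (Mystery) at depth 0.
Iteration 1: rows with parent in {2} -> SciFi (id 3, depth 1), Video (id 4, depth 1), Fantasy (id 7, depth 1), Classical (id 8, depth 1).
Iteration 2: rows with parent in {3,4,7,8} -> History (id 5, depth 2), Movies (id 6, depth 2), Games (id 9, depth 2).
Iteration 3: rows with parent in {5,6,9} -> Jazz (id 10, depth 3), Horror (id 11, depth 3).
Iteration 4: rows with parent in {10,11} -> Science (id 12, depth 4).
Iteration 5: no rows with parent in {12}; recursion stops.
SUM(depth) = 0 + 1 + 1 + 1 + 1 + 2 + 2 + 2 + 3 + 3 + 4 = 20.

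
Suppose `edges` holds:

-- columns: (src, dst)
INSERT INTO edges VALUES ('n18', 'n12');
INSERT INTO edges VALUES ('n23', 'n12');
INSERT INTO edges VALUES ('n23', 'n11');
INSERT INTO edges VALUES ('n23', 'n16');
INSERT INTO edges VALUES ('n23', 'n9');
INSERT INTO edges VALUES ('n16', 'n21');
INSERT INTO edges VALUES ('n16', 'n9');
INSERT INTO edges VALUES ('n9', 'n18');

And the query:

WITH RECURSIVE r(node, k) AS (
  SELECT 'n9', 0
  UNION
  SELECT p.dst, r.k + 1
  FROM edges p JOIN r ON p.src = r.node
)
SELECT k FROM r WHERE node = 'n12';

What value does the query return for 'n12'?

Base: (n9, k=0).
Iteration 1: edges from {n9} -> (n18, k=1).
Iteration 2: edges from {n18} -> (n12, k=2).
Iteration 3: no outgoing edges from {n12}; recursion stops.

2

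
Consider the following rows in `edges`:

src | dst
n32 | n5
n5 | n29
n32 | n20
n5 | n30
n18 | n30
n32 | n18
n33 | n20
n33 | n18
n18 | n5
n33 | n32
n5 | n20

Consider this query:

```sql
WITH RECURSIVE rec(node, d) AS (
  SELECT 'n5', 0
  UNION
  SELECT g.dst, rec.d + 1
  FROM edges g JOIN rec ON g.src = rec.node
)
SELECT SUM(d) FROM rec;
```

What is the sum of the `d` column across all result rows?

3

Base: (n5, d=0).
Iteration 1: edges from {n5} -> (n20, d=1), (n29, d=1), (n30, d=1).
Iteration 2: no outgoing edges from {n20,n29,n30}; recursion stops.
SUM(d) = 0 + 1 + 1 + 1 = 3.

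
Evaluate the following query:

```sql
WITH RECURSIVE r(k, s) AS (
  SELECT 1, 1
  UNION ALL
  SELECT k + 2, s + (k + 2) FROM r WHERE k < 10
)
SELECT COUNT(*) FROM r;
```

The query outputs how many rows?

Base: k=1, s=1.
Iteration 1: 1 < 10 holds -> k = 1 + 2 = 3, s = 1 + 3 = 4.
Iteration 2: 3 < 10 holds -> k = 3 + 2 = 5, s = 4 + 5 = 9.
Iteration 3: 5 < 10 holds -> k = 5 + 2 = 7, s = 9 + 7 = 16.
Iteration 4: 7 < 10 holds -> k = 7 + 2 = 9, s = 16 + 9 = 25.
Iteration 5: 9 < 10 holds -> k = 9 + 2 = 11, s = 25 + 11 = 36.
Iteration 6: 11 < 10 fails; recursion stops.
Total rows emitted: 6.

6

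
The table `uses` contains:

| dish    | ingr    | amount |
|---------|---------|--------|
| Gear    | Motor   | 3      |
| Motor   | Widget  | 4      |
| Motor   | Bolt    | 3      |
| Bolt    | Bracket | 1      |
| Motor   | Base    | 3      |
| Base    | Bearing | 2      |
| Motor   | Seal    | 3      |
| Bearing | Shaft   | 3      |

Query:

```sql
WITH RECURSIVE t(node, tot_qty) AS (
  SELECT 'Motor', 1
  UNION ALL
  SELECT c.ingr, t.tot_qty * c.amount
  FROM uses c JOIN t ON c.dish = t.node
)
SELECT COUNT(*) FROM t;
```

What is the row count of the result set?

Base: (Motor, tot_qty=1).
Iteration 1: components of {Motor} -> Base = 1*3 = 3, Bolt = 1*3 = 3, Seal = 1*3 = 3, Widget = 1*4 = 4.
Iteration 2: components of {Base,Bolt,Seal,Widget} -> Bearing = 3*2 = 6, Bracket = 3*1 = 3.
Iteration 3: components of {Bearing,Bracket} -> Shaft = 6*3 = 18.
Iteration 4: no further components; recursion stops.
Total rows emitted: 8.

8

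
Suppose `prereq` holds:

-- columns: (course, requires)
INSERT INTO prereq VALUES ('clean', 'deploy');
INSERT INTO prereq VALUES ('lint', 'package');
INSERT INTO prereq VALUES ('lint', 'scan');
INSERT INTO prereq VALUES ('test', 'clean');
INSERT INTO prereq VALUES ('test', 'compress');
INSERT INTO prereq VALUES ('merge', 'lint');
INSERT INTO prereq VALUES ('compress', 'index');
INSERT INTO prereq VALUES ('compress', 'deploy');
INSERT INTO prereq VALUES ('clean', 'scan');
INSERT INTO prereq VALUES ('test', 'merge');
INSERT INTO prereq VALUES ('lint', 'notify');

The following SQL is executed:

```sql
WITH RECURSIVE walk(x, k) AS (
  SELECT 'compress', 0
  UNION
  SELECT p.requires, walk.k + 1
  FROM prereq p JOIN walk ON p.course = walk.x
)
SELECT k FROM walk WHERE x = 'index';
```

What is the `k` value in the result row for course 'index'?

1

Base: (compress, k=0).
Iteration 1: edges from {compress} -> (deploy, k=1), (index, k=1).
Iteration 2: no outgoing edges from {deploy,index}; recursion stops.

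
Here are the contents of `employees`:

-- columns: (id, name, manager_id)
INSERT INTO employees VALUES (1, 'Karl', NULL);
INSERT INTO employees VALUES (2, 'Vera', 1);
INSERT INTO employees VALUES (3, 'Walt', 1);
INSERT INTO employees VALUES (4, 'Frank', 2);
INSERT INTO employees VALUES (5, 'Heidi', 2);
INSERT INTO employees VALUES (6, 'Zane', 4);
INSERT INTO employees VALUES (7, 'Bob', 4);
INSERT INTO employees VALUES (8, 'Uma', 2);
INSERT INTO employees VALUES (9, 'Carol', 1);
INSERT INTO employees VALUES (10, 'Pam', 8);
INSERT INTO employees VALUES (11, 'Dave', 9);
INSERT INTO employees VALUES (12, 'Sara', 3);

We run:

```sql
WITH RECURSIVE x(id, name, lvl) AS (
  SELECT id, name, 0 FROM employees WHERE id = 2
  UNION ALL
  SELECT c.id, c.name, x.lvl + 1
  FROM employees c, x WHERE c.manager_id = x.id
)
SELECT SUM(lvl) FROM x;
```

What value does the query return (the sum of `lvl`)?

Base: id=2 (Vera) at lvl 0.
Iteration 1: rows with manager_id in {2} -> Frank (id 4, lvl 1), Heidi (id 5, lvl 1), Uma (id 8, lvl 1).
Iteration 2: rows with manager_id in {4,5,8} -> Zane (id 6, lvl 2), Bob (id 7, lvl 2), Pam (id 10, lvl 2).
Iteration 3: no rows with manager_id in {6,7,10}; recursion stops.
SUM(lvl) = 0 + 1 + 1 + 1 + 2 + 2 + 2 = 9.

9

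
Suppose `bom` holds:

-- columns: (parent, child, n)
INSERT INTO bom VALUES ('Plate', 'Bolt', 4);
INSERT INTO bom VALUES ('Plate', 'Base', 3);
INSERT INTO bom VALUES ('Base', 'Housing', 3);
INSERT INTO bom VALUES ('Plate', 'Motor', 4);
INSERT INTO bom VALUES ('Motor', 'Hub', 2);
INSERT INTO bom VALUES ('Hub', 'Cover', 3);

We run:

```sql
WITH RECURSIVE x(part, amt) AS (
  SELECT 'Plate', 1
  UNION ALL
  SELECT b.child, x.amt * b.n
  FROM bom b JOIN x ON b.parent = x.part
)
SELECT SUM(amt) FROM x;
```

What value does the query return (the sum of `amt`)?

Base: (Plate, amt=1).
Iteration 1: components of {Plate} -> Base = 1*3 = 3, Bolt = 1*4 = 4, Motor = 1*4 = 4.
Iteration 2: components of {Base,Bolt,Motor} -> Housing = 3*3 = 9, Hub = 4*2 = 8.
Iteration 3: components of {Housing,Hub} -> Cover = 8*3 = 24.
Iteration 4: no further components; recursion stops.
SUM(amt) = 1 + 4 + 3 + 4 + 9 + 8 + 24 = 53.

53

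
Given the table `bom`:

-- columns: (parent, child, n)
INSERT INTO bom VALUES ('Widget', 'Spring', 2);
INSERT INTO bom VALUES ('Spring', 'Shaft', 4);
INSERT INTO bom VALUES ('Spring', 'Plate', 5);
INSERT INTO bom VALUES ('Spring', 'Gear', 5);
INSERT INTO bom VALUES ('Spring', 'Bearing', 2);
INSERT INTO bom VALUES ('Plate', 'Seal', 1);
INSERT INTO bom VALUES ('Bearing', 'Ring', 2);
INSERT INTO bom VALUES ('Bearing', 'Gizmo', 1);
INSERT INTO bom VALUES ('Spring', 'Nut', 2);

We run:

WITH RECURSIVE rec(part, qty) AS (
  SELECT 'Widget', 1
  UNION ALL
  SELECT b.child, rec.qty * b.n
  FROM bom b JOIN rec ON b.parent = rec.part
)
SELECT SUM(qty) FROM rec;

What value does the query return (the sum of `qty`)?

Base: (Widget, qty=1).
Iteration 1: components of {Widget} -> Spring = 1*2 = 2.
Iteration 2: components of {Spring} -> Bearing = 2*2 = 4, Gear = 2*5 = 10, Nut = 2*2 = 4, Plate = 2*5 = 10, Shaft = 2*4 = 8.
Iteration 3: components of {Bearing,Gear,Nut,Plate,Shaft} -> Gizmo = 4*1 = 4, Ring = 4*2 = 8, Seal = 10*1 = 10.
Iteration 4: no further components; recursion stops.
SUM(qty) = 1 + 2 + 8 + 10 + 10 + 4 + 4 + 10 + 8 + 4 = 61.

61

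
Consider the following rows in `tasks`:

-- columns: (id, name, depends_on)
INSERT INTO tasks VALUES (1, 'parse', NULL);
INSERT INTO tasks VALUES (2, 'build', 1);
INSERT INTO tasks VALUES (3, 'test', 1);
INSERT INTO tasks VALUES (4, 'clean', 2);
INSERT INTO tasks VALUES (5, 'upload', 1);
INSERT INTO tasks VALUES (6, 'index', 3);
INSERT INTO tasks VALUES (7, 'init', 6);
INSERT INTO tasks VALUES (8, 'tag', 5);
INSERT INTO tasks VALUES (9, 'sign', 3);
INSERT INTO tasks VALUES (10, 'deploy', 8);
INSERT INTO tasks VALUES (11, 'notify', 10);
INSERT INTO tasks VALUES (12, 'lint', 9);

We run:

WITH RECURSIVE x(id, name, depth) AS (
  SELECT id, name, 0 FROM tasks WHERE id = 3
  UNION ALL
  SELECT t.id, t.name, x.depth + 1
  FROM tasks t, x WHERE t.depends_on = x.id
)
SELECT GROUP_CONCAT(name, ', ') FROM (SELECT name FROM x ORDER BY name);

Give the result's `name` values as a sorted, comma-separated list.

index, init, lint, sign, test

Base: id=3 (test) at depth 0.
Iteration 1: rows with depends_on in {3} -> index (id 6, depth 1), sign (id 9, depth 1).
Iteration 2: rows with depends_on in {6,9} -> init (id 7, depth 2), lint (id 12, depth 2).
Iteration 3: no rows with depends_on in {7,12}; recursion stops.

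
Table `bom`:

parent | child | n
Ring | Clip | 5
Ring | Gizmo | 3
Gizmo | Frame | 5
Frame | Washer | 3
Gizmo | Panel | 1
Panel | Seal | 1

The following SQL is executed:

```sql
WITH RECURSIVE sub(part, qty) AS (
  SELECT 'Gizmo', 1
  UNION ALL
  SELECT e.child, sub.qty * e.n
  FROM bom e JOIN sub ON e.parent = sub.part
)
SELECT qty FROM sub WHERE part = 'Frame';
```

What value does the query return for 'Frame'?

5

Base: (Gizmo, qty=1).
Iteration 1: components of {Gizmo} -> Frame = 1*5 = 5, Panel = 1*1 = 1.
Iteration 2: components of {Frame,Panel} -> Seal = 1*1 = 1, Washer = 5*3 = 15.
Iteration 3: no further components; recursion stops.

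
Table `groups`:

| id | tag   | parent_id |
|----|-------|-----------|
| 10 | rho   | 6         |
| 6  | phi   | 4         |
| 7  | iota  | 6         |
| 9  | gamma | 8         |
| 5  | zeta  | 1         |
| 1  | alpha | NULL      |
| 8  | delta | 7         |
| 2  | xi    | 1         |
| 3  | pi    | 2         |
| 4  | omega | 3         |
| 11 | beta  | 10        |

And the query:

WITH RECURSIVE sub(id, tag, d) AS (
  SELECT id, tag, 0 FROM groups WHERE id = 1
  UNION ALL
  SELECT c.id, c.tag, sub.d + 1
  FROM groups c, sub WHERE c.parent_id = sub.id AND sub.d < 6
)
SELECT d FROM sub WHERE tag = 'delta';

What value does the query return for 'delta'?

Base: id=1 (alpha) at d 0.
Iteration 1: rows with parent_id in {1} -> xi (id 2, d 1), zeta (id 5, d 1).
Iteration 2: rows with parent_id in {2,5} -> pi (id 3, d 2).
Iteration 3: rows with parent_id in {3} -> omega (id 4, d 3).
Iteration 4: rows with parent_id in {4} -> phi (id 6, d 4).
Iteration 5: rows with parent_id in {6} -> iota (id 7, d 5), rho (id 10, d 5).
Iteration 6: rows with parent_id in {7,10} -> delta (id 8, d 6), beta (id 11, d 6).
Iteration 7: d < 6 fails for all current rows; recursion stops.

6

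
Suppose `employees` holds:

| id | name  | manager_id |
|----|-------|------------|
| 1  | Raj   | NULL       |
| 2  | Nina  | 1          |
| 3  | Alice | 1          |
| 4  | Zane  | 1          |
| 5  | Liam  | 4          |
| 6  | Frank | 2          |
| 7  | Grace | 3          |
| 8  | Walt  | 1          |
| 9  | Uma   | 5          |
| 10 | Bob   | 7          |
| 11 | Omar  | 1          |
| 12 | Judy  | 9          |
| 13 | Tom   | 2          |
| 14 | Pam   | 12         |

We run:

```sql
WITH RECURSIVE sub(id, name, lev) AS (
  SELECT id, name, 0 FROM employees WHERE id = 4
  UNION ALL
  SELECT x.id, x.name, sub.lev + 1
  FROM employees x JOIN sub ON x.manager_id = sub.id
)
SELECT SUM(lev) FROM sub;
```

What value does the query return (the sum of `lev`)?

Base: id=4 (Zane) at lev 0.
Iteration 1: rows with manager_id in {4} -> Liam (id 5, lev 1).
Iteration 2: rows with manager_id in {5} -> Uma (id 9, lev 2).
Iteration 3: rows with manager_id in {9} -> Judy (id 12, lev 3).
Iteration 4: rows with manager_id in {12} -> Pam (id 14, lev 4).
Iteration 5: no rows with manager_id in {14}; recursion stops.
SUM(lev) = 0 + 1 + 2 + 3 + 4 = 10.

10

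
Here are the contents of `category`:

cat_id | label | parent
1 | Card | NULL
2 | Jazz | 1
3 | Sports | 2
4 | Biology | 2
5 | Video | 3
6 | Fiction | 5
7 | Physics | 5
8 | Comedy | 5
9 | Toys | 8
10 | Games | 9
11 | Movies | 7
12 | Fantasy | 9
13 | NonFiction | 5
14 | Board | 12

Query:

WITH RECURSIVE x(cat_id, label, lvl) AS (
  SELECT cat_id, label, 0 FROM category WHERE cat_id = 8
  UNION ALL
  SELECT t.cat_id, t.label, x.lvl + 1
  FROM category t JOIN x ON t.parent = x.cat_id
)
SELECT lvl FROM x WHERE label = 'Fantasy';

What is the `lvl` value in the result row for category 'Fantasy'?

2

Base: cat_id=8 (Comedy) at lvl 0.
Iteration 1: rows with parent in {8} -> Toys (id 9, lvl 1).
Iteration 2: rows with parent in {9} -> Games (id 10, lvl 2), Fantasy (id 12, lvl 2).
Iteration 3: rows with parent in {10,12} -> Board (id 14, lvl 3).
Iteration 4: no rows with parent in {14}; recursion stops.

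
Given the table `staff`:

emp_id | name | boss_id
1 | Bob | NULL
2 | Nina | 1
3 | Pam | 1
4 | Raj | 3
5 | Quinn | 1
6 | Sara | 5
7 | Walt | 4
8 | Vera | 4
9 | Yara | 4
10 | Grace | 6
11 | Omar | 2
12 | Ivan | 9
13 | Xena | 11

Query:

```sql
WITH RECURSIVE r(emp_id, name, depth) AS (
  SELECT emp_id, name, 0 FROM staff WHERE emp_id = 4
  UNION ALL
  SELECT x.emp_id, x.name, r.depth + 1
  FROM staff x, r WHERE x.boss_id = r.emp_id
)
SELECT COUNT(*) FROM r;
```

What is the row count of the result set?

5

Base: emp_id=4 (Raj) at depth 0.
Iteration 1: rows with boss_id in {4} -> Walt (id 7, depth 1), Vera (id 8, depth 1), Yara (id 9, depth 1).
Iteration 2: rows with boss_id in {7,8,9} -> Ivan (id 12, depth 2).
Iteration 3: no rows with boss_id in {12}; recursion stops.
Total rows emitted: 5.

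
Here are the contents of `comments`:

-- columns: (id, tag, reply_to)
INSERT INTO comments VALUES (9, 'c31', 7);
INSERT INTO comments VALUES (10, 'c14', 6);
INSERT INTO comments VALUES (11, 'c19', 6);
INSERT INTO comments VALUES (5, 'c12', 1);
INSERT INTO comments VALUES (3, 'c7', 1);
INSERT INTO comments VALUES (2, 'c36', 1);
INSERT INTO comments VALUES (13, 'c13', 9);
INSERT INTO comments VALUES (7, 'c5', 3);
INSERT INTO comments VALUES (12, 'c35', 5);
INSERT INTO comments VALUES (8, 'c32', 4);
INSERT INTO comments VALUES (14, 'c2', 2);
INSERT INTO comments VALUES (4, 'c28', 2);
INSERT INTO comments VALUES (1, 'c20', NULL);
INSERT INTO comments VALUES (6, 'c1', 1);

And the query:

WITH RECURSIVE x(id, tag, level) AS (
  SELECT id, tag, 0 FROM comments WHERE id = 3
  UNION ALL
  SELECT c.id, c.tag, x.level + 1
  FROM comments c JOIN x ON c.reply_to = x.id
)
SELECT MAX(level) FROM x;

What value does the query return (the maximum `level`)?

3

Base: id=3 (c7) at level 0.
Iteration 1: rows with reply_to in {3} -> c5 (id 7, level 1).
Iteration 2: rows with reply_to in {7} -> c31 (id 9, level 2).
Iteration 3: rows with reply_to in {9} -> c13 (id 13, level 3).
Iteration 4: no rows with reply_to in {13}; recursion stops.
level values: 0, 1, 2, 3; the maximum is 3.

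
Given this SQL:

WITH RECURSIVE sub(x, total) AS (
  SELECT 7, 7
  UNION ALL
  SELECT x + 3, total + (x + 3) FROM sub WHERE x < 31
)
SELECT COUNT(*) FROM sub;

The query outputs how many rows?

Base: x=7, total=7.
Iteration 1: 7 < 31 holds -> x = 7 + 3 = 10, total = 7 + 10 = 17.
Iteration 2: 10 < 31 holds -> x = 10 + 3 = 13, total = 17 + 13 = 30.
Iteration 3: 13 < 31 holds -> x = 13 + 3 = 16, total = 30 + 16 = 46.
Iteration 4: 16 < 31 holds -> x = 16 + 3 = 19, total = 46 + 19 = 65.
Iteration 5: 19 < 31 holds -> x = 19 + 3 = 22, total = 65 + 22 = 87.
Iteration 6: 22 < 31 holds -> x = 22 + 3 = 25, total = 87 + 25 = 112.
Iteration 7: 25 < 31 holds -> x = 25 + 3 = 28, total = 112 + 28 = 140.
Iteration 8: 28 < 31 holds -> x = 28 + 3 = 31, total = 140 + 31 = 171.
Iteration 9: 31 < 31 fails; recursion stops.
Total rows emitted: 9.

9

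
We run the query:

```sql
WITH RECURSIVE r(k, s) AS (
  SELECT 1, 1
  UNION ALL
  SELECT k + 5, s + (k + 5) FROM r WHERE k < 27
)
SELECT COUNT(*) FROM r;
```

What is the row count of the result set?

Base: k=1, s=1.
Iteration 1: 1 < 27 holds -> k = 1 + 5 = 6, s = 1 + 6 = 7.
Iteration 2: 6 < 27 holds -> k = 6 + 5 = 11, s = 7 + 11 = 18.
Iteration 3: 11 < 27 holds -> k = 11 + 5 = 16, s = 18 + 16 = 34.
Iteration 4: 16 < 27 holds -> k = 16 + 5 = 21, s = 34 + 21 = 55.
Iteration 5: 21 < 27 holds -> k = 21 + 5 = 26, s = 55 + 26 = 81.
Iteration 6: 26 < 27 holds -> k = 26 + 5 = 31, s = 81 + 31 = 112.
Iteration 7: 31 < 27 fails; recursion stops.
Total rows emitted: 7.

7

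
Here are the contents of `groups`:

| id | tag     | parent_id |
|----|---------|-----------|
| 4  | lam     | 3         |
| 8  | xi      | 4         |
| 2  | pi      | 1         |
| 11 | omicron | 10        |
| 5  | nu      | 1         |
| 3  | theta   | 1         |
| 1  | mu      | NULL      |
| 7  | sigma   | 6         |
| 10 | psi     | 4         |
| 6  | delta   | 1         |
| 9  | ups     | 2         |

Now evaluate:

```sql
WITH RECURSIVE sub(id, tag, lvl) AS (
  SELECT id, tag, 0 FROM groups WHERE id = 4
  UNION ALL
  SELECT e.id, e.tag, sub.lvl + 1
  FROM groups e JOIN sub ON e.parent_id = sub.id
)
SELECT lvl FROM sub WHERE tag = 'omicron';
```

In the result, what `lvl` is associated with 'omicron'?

Base: id=4 (lam) at lvl 0.
Iteration 1: rows with parent_id in {4} -> xi (id 8, lvl 1), psi (id 10, lvl 1).
Iteration 2: rows with parent_id in {8,10} -> omicron (id 11, lvl 2).
Iteration 3: no rows with parent_id in {11}; recursion stops.

2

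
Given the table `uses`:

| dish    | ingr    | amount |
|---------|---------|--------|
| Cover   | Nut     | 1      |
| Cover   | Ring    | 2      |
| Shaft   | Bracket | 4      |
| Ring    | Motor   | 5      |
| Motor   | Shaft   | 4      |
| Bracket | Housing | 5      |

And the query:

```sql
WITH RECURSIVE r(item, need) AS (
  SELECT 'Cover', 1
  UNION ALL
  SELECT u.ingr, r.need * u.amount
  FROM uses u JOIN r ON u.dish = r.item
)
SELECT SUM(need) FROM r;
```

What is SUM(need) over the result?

1014

Base: (Cover, need=1).
Iteration 1: components of {Cover} -> Nut = 1*1 = 1, Ring = 1*2 = 2.
Iteration 2: components of {Nut,Ring} -> Motor = 2*5 = 10.
Iteration 3: components of {Motor} -> Shaft = 10*4 = 40.
Iteration 4: components of {Shaft} -> Bracket = 40*4 = 160.
Iteration 5: components of {Bracket} -> Housing = 160*5 = 800.
Iteration 6: no further components; recursion stops.
SUM(need) = 1 + 2 + 1 + 10 + 40 + 160 + 800 = 1014.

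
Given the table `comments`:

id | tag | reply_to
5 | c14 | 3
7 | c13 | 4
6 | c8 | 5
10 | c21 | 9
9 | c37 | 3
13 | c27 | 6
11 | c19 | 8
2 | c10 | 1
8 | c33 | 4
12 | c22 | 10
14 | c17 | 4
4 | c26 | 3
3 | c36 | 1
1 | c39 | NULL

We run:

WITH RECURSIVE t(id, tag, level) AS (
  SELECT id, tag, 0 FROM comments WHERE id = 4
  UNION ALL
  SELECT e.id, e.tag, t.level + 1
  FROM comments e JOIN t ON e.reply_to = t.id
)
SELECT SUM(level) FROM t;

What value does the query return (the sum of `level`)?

5

Base: id=4 (c26) at level 0.
Iteration 1: rows with reply_to in {4} -> c13 (id 7, level 1), c33 (id 8, level 1), c17 (id 14, level 1).
Iteration 2: rows with reply_to in {7,8,14} -> c19 (id 11, level 2).
Iteration 3: no rows with reply_to in {11}; recursion stops.
SUM(level) = 0 + 1 + 1 + 1 + 2 = 5.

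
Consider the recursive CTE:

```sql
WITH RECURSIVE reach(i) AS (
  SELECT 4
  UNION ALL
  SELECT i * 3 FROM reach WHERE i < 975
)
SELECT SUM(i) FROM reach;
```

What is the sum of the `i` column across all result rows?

Base: i=4.
Iteration 1: 4 < 975 holds -> i = 4 * 3 = 12.
Iteration 2: 12 < 975 holds -> i = 12 * 3 = 36.
Iteration 3: 36 < 975 holds -> i = 36 * 3 = 108.
Iteration 4: 108 < 975 holds -> i = 108 * 3 = 324.
Iteration 5: 324 < 975 holds -> i = 324 * 3 = 972.
Iteration 6: 972 < 975 holds -> i = 972 * 3 = 2916.
Iteration 7: 2916 < 975 fails; recursion stops.
SUM(i) = 4 + 12 + 36 + 108 + 324 + 972 + 2916 = 4372.

4372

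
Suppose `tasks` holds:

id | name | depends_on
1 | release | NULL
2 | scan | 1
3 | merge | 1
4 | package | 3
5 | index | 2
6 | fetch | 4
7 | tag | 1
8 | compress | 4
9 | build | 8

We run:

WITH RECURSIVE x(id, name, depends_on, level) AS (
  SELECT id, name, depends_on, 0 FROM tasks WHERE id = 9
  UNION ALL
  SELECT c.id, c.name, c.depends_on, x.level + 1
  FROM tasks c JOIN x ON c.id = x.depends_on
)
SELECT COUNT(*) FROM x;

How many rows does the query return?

5

Base: id=9 (build), depends_on=8, level 0.
Iteration 1: join on id=8 -> compress (id 8, depends_on=4, level 1).
Iteration 2: join on id=4 -> package (id 4, depends_on=3, level 2).
Iteration 3: join on id=3 -> merge (id 3, depends_on=1, level 3).
Iteration 4: join on id=1 -> release (id 1, depends_on=NULL, level 4).
Iteration 5: depends_on is NULL; no match; recursion stops.
Total rows emitted: 5.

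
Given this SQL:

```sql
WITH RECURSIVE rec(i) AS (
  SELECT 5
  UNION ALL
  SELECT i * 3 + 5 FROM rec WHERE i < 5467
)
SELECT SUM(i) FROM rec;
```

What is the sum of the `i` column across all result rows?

24580

Base: i=5.
Iteration 1: 5 < 5467 holds -> i = 5 * 3 + 5 = 20.
Iteration 2: 20 < 5467 holds -> i = 20 * 3 + 5 = 65.
Iteration 3: 65 < 5467 holds -> i = 65 * 3 + 5 = 200.
Iteration 4: 200 < 5467 holds -> i = 200 * 3 + 5 = 605.
Iteration 5: 605 < 5467 holds -> i = 605 * 3 + 5 = 1820.
Iteration 6: 1820 < 5467 holds -> i = 1820 * 3 + 5 = 5465.
Iteration 7: 5465 < 5467 holds -> i = 5465 * 3 + 5 = 16400.
Iteration 8: 16400 < 5467 fails; recursion stops.
SUM(i) = 5 + 20 + 65 + 200 + 605 + 1820 + 5465 + 16400 = 24580.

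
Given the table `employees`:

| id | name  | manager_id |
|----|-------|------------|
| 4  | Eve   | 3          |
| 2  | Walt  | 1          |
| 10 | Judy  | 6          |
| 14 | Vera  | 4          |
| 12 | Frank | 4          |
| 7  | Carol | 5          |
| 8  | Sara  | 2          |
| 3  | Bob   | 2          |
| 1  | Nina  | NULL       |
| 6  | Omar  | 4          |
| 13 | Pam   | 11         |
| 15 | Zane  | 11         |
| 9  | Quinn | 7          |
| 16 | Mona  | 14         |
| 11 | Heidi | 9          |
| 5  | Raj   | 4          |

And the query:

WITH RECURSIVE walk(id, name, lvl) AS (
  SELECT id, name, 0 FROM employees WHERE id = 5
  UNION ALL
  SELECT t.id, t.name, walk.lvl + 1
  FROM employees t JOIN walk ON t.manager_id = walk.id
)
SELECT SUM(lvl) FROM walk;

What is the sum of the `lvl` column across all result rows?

Base: id=5 (Raj) at lvl 0.
Iteration 1: rows with manager_id in {5} -> Carol (id 7, lvl 1).
Iteration 2: rows with manager_id in {7} -> Quinn (id 9, lvl 2).
Iteration 3: rows with manager_id in {9} -> Heidi (id 11, lvl 3).
Iteration 4: rows with manager_id in {11} -> Pam (id 13, lvl 4), Zane (id 15, lvl 4).
Iteration 5: no rows with manager_id in {13,15}; recursion stops.
SUM(lvl) = 0 + 1 + 2 + 3 + 4 + 4 = 14.

14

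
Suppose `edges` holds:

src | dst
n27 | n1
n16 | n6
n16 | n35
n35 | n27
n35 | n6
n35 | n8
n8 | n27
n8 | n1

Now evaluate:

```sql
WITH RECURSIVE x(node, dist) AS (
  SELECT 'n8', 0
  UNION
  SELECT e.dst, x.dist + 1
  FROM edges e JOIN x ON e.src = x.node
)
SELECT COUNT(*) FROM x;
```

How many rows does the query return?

Base: (n8, dist=0).
Iteration 1: edges from {n8} -> (n1, dist=1), (n27, dist=1).
Iteration 2: edges from {n1,n27} -> (n1, dist=2).
Iteration 3: no outgoing edges from {n1}; recursion stops.
Total rows emitted: 4.

4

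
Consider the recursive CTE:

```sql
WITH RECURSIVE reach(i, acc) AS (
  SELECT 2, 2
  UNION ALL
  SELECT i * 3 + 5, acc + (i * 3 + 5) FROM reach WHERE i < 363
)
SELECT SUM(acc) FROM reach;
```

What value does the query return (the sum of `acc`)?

2391

Base: i=2, acc=2.
Iteration 1: 2 < 363 holds -> i = 2 * 3 + 5 = 11, acc = 2 + 11 = 13.
Iteration 2: 11 < 363 holds -> i = 11 * 3 + 5 = 38, acc = 13 + 38 = 51.
Iteration 3: 38 < 363 holds -> i = 38 * 3 + 5 = 119, acc = 51 + 119 = 170.
Iteration 4: 119 < 363 holds -> i = 119 * 3 + 5 = 362, acc = 170 + 362 = 532.
Iteration 5: 362 < 363 holds -> i = 362 * 3 + 5 = 1091, acc = 532 + 1091 = 1623.
Iteration 6: 1091 < 363 fails; recursion stops.
SUM(acc) = 2 + 13 + 51 + 170 + 532 + 1623 = 2391.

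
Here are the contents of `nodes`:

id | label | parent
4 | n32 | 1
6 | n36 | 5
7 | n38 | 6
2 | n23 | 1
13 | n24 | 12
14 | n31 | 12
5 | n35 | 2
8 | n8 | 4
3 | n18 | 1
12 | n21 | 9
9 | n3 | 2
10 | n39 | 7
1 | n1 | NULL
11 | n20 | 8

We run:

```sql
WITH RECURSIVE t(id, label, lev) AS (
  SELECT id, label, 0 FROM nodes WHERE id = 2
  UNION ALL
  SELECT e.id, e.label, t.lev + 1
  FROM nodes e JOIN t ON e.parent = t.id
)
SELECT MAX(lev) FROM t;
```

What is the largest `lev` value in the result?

4

Base: id=2 (n23) at lev 0.
Iteration 1: rows with parent in {2} -> n35 (id 5, lev 1), n3 (id 9, lev 1).
Iteration 2: rows with parent in {5,9} -> n36 (id 6, lev 2), n21 (id 12, lev 2).
Iteration 3: rows with parent in {6,12} -> n38 (id 7, lev 3), n24 (id 13, lev 3), n31 (id 14, lev 3).
Iteration 4: rows with parent in {7,13,14} -> n39 (id 10, lev 4).
Iteration 5: no rows with parent in {10}; recursion stops.
lev values: 0, 1, 1, 2, 2, 3, 3, 3, 4; the maximum is 4.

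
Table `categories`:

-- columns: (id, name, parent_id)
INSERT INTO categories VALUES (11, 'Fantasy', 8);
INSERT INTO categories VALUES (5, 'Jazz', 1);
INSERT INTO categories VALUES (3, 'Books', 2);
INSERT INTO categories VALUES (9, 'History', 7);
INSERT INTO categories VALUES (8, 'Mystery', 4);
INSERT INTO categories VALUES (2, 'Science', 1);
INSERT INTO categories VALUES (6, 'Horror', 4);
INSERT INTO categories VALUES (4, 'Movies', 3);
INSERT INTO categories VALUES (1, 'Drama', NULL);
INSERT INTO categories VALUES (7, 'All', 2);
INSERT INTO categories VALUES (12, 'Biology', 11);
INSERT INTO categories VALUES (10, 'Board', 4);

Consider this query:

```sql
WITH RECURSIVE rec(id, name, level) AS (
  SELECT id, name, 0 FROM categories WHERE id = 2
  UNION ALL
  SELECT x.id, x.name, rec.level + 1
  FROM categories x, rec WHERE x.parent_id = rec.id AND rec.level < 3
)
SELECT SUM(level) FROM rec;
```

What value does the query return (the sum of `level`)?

Base: id=2 (Science) at level 0.
Iteration 1: rows with parent_id in {2} -> Books (id 3, level 1), All (id 7, level 1).
Iteration 2: rows with parent_id in {3,7} -> Movies (id 4, level 2), History (id 9, level 2).
Iteration 3: rows with parent_id in {4,9} -> Horror (id 6, level 3), Mystery (id 8, level 3), Board (id 10, level 3).
Iteration 4: level < 3 fails for all current rows; recursion stops.
SUM(level) = 0 + 1 + 1 + 2 + 2 + 3 + 3 + 3 = 15.

15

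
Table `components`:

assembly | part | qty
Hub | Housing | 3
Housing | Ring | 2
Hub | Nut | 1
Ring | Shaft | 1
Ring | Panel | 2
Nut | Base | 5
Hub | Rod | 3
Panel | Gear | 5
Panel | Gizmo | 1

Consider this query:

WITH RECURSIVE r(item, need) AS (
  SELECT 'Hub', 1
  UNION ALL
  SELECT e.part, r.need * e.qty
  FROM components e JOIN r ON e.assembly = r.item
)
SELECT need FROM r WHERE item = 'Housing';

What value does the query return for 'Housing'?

Base: (Hub, need=1).
Iteration 1: components of {Hub} -> Housing = 1*3 = 3, Nut = 1*1 = 1, Rod = 1*3 = 3.
Iteration 2: components of {Housing,Nut,Rod} -> Base = 1*5 = 5, Ring = 3*2 = 6.
Iteration 3: components of {Base,Ring} -> Panel = 6*2 = 12, Shaft = 6*1 = 6.
Iteration 4: components of {Panel,Shaft} -> Gear = 12*5 = 60, Gizmo = 12*1 = 12.
Iteration 5: no further components; recursion stops.

3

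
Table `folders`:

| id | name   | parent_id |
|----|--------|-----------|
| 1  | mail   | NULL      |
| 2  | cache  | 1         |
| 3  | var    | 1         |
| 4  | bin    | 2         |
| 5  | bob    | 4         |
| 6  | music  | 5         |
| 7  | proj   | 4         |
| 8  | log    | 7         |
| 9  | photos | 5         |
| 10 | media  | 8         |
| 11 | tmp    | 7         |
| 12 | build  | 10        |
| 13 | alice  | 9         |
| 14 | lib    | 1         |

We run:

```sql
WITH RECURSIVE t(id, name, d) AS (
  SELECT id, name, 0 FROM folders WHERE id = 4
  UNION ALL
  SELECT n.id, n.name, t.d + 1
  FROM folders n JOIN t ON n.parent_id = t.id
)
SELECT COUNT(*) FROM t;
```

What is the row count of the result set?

10

Base: id=4 (bin) at d 0.
Iteration 1: rows with parent_id in {4} -> bob (id 5, d 1), proj (id 7, d 1).
Iteration 2: rows with parent_id in {5,7} -> music (id 6, d 2), log (id 8, d 2), photos (id 9, d 2), tmp (id 11, d 2).
Iteration 3: rows with parent_id in {6,8,9,11} -> media (id 10, d 3), alice (id 13, d 3).
Iteration 4: rows with parent_id in {10,13} -> build (id 12, d 4).
Iteration 5: no rows with parent_id in {12}; recursion stops.
Total rows emitted: 10.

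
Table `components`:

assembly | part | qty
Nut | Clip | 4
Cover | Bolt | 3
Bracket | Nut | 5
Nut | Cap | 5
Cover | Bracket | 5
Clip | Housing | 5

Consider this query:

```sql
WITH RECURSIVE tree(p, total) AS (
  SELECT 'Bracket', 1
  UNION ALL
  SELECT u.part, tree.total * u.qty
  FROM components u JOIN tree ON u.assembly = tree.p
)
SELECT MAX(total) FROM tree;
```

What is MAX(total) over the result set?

100

Base: (Bracket, total=1).
Iteration 1: components of {Bracket} -> Nut = 1*5 = 5.
Iteration 2: components of {Nut} -> Cap = 5*5 = 25, Clip = 5*4 = 20.
Iteration 3: components of {Cap,Clip} -> Housing = 20*5 = 100.
Iteration 4: no further components; recursion stops.
total values: 1, 5, 20, 25, 100; the maximum is 100.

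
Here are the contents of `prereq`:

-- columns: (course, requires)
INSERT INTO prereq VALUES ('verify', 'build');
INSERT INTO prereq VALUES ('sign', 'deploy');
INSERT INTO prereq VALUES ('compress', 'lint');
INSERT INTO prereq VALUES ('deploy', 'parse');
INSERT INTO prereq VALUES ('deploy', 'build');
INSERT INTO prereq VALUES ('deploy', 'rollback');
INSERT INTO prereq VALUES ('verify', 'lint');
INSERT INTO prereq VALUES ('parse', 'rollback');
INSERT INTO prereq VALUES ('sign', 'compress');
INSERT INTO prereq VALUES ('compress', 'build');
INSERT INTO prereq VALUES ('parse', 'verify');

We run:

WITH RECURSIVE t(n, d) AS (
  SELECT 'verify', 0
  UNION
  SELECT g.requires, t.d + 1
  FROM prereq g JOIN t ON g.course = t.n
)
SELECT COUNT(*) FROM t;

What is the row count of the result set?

Base: (verify, d=0).
Iteration 1: edges from {verify} -> (build, d=1), (lint, d=1).
Iteration 2: no outgoing edges from {build,lint}; recursion stops.
Total rows emitted: 3.

3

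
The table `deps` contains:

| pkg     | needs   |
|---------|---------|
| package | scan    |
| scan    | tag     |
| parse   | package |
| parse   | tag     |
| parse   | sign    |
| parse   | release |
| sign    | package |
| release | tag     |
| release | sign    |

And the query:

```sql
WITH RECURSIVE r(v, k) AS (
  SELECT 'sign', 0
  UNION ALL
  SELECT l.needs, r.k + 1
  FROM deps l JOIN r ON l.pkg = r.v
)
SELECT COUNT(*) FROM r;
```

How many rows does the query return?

4

Base: (sign, k=0).
Iteration 1: edges from {sign} -> (package, k=1).
Iteration 2: edges from {package} -> (scan, k=2).
Iteration 3: edges from {scan} -> (tag, k=3).
Iteration 4: no outgoing edges from {tag}; recursion stops.
Total rows emitted: 4.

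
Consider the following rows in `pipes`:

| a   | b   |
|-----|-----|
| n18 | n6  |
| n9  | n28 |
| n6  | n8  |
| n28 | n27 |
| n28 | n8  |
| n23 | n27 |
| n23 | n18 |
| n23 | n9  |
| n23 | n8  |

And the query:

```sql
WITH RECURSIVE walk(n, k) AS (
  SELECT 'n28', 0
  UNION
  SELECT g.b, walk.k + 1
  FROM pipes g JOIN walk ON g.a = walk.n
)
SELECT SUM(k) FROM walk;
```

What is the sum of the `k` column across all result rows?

2

Base: (n28, k=0).
Iteration 1: edges from {n28} -> (n27, k=1), (n8, k=1).
Iteration 2: no outgoing edges from {n27,n8}; recursion stops.
SUM(k) = 0 + 1 + 1 = 2.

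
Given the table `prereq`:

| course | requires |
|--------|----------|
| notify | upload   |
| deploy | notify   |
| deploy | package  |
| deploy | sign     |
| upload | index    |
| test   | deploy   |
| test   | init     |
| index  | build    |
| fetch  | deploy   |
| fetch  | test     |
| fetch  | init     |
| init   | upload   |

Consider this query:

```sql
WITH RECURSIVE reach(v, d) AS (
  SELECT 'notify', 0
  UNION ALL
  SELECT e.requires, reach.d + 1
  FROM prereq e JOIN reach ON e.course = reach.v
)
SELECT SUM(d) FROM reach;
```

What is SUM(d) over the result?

6

Base: (notify, d=0).
Iteration 1: edges from {notify} -> (upload, d=1).
Iteration 2: edges from {upload} -> (index, d=2).
Iteration 3: edges from {index} -> (build, d=3).
Iteration 4: no outgoing edges from {build}; recursion stops.
SUM(d) = 0 + 1 + 2 + 3 = 6.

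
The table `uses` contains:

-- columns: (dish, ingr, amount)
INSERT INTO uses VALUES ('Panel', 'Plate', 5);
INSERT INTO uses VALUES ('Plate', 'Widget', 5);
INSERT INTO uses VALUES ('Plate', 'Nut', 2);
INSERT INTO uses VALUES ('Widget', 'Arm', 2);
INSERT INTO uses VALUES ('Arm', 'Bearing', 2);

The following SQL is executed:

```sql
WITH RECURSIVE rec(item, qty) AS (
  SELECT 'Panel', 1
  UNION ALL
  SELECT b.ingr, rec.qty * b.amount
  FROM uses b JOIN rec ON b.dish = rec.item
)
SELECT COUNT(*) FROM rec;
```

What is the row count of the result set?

Base: (Panel, qty=1).
Iteration 1: components of {Panel} -> Plate = 1*5 = 5.
Iteration 2: components of {Plate} -> Nut = 5*2 = 10, Widget = 5*5 = 25.
Iteration 3: components of {Nut,Widget} -> Arm = 25*2 = 50.
Iteration 4: components of {Arm} -> Bearing = 50*2 = 100.
Iteration 5: no further components; recursion stops.
Total rows emitted: 6.

6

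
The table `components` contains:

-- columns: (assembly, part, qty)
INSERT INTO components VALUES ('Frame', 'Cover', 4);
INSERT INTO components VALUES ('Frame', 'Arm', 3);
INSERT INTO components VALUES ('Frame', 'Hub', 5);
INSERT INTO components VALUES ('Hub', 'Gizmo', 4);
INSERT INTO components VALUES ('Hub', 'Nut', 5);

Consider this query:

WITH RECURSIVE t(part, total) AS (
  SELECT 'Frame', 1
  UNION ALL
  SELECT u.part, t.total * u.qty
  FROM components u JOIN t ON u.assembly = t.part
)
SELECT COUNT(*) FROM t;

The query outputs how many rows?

6

Base: (Frame, total=1).
Iteration 1: components of {Frame} -> Arm = 1*3 = 3, Cover = 1*4 = 4, Hub = 1*5 = 5.
Iteration 2: components of {Arm,Cover,Hub} -> Gizmo = 5*4 = 20, Nut = 5*5 = 25.
Iteration 3: no further components; recursion stops.
Total rows emitted: 6.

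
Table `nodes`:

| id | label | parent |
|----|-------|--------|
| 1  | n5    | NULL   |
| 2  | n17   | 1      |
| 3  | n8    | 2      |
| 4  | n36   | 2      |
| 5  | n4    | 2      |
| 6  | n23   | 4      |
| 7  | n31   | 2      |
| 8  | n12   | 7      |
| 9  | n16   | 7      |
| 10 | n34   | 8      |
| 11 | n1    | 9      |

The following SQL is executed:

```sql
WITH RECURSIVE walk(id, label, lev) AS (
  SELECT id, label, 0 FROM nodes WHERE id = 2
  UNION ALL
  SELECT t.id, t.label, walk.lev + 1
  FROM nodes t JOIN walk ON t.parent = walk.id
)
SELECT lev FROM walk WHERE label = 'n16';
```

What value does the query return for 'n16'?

2

Base: id=2 (n17) at lev 0.
Iteration 1: rows with parent in {2} -> n8 (id 3, lev 1), n36 (id 4, lev 1), n4 (id 5, lev 1), n31 (id 7, lev 1).
Iteration 2: rows with parent in {3,4,5,7} -> n23 (id 6, lev 2), n12 (id 8, lev 2), n16 (id 9, lev 2).
Iteration 3: rows with parent in {6,8,9} -> n34 (id 10, lev 3), n1 (id 11, lev 3).
Iteration 4: no rows with parent in {10,11}; recursion stops.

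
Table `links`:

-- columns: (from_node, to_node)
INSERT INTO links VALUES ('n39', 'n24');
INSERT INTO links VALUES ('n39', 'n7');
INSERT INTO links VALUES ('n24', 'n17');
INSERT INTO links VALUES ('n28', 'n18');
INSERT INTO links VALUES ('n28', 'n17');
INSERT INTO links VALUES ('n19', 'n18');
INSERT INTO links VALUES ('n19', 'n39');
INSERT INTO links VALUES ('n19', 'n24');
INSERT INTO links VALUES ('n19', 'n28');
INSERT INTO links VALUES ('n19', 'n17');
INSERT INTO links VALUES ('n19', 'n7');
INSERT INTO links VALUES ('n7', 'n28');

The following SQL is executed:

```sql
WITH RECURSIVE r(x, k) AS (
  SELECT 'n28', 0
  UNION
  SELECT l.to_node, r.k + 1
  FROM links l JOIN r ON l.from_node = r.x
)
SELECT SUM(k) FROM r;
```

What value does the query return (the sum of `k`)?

2

Base: (n28, k=0).
Iteration 1: edges from {n28} -> (n17, k=1), (n18, k=1).
Iteration 2: no outgoing edges from {n17,n18}; recursion stops.
SUM(k) = 0 + 1 + 1 = 2.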